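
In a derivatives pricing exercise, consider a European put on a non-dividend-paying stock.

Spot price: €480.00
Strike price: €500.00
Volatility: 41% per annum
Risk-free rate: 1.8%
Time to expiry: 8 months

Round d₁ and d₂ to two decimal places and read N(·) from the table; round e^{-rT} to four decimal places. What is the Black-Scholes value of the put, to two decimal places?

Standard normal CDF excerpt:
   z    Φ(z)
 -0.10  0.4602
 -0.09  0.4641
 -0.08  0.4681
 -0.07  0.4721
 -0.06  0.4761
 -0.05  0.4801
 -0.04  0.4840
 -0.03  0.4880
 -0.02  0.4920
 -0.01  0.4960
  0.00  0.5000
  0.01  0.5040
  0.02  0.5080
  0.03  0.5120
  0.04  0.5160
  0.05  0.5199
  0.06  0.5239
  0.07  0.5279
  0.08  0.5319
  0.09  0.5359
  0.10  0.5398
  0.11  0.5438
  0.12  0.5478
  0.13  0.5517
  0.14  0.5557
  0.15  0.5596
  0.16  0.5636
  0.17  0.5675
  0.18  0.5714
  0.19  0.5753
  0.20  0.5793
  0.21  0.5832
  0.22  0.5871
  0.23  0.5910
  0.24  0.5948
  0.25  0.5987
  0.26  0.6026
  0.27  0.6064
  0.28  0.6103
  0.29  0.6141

σ√T = 0.41 × 0.8165 = 0.3348
d₁ = [ln(480/500) + (0.018 + 0.41²/2)·0.6667] / 0.3348 = [-0.0408 + 0.0680] / 0.3348 = 0.0813 which rounds to 0.08
d₂ = d₁ − σ√T = 0.0813 − 0.3348 = -0.2535 which rounds to -0.25
e^(−rT) = e^(−0.018·0.6667) = 0.9881
N(−d₂) = N(0.25) = 0.5987;  N(−d₁) = N(-0.08) = 0.4681
P = 500·0.9881·0.5987 − 480·0.4681 = 295.7877 − 224.6880 = 71.0997

€71.10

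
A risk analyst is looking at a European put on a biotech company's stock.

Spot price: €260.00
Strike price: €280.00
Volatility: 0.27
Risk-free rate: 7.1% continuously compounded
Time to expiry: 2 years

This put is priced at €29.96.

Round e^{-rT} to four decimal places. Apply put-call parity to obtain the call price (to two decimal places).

e^(−rT) = e^(−0.071·2) = 0.8676
Put-call parity: C − P = S − K·e^(−rT) = 260 − 280·0.8676 = 260 − 242.9280 = 17.0720
C = P + (C − P) = 29.96 + (17.0720) = 47.0320

€47.03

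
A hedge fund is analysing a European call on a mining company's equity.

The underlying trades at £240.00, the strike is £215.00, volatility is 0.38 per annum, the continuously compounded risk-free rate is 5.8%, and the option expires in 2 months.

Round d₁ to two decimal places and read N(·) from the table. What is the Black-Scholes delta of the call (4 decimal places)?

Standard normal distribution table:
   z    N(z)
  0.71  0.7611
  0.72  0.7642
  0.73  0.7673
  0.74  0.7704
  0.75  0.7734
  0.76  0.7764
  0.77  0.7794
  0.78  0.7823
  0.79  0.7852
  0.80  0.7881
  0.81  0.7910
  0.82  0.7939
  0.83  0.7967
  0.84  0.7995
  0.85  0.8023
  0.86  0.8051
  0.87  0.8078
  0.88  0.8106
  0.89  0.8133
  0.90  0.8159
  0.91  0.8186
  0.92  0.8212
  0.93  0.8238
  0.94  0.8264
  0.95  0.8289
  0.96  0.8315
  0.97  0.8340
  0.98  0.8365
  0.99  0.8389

0.8023

σ√T = 0.38 × 0.4082 = 0.1551
d₁ = [ln(240/215) + (0.058 + 0.38²/2)·0.1667] / 0.1551 = [0.1100 + 0.0217] / 0.1551 = 0.8489 → 0.85
N(d₁) = N(0.85) = 0.8023
Δ_call = N(d₁) = 0.8023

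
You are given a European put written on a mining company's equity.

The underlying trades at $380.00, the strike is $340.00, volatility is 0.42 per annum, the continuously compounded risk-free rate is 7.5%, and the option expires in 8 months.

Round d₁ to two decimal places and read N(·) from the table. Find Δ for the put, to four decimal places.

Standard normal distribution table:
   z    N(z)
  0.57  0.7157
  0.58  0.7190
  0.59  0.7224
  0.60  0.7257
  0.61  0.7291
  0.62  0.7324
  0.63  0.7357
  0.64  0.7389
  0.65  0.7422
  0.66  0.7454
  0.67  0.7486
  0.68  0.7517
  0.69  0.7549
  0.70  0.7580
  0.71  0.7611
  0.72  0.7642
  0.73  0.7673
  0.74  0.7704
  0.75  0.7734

T = 0.6667;  σ√T = 0.3429
d₁ = [ln(380/340) + (0.075 + 0.42²/2)·0.6667] / 0.3429 = [0.1112 + 0.1088] / 0.3429 = 0.6416 which rounds to 0.64
N(d₁) = N(0.64) = 0.7389
Δ_put = N(d₁) − 1 = 0.7389 − 1 = -0.2611

-0.2611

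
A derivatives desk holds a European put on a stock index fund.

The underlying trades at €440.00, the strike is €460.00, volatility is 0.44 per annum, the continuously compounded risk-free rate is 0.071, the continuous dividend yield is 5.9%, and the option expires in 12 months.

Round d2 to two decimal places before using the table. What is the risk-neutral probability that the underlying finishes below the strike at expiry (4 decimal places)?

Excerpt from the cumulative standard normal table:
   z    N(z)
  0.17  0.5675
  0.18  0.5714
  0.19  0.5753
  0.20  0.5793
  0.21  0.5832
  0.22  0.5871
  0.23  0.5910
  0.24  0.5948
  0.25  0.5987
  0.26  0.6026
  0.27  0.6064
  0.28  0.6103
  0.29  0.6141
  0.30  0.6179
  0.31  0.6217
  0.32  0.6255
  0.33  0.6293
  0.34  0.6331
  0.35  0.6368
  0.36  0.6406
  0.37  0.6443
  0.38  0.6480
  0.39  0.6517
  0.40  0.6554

0.6141

σ√T = 0.44·√1 = 0.4400
d₁ = [ln(440/460) + (0.071 − 0.059 + 0.44²/2)·1] / 0.4400 = [-0.0445 + 0.1088] / 0.4400 = 0.1462 ≈ 0.15
d₂ = d₁ − σ√T = 0.1462 − 0.4400 = -0.2938 ≈ -0.29
Risk-neutral Pr[S_T < K] = N(−d₂) = N(0.29) = 0.6141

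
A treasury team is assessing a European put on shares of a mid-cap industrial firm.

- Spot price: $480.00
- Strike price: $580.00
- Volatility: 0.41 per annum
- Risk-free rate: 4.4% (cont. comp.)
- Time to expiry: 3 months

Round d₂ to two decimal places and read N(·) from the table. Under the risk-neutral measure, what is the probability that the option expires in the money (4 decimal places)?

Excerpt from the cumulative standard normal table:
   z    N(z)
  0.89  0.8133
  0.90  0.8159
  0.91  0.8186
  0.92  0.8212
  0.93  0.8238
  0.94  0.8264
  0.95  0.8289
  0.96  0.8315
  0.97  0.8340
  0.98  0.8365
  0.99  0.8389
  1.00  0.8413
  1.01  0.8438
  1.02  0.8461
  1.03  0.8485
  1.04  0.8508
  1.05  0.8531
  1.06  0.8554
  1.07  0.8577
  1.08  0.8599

σ√T = 0.41 × 0.5000 = 0.2050
d₁ = [ln(480/580) + (0.044 + 0.41²/2)·0.25] / 0.2050 = [-0.1892 + 0.0320] / 0.2050 = -0.7670 ≈ -0.77
d₂ = d₁ − σ√T = -0.7670 − 0.2050 = -0.9720 ≈ -0.97
Risk-neutral Pr[S_T < K] = N(−d₂) = N(0.97) = 0.8340

0.8340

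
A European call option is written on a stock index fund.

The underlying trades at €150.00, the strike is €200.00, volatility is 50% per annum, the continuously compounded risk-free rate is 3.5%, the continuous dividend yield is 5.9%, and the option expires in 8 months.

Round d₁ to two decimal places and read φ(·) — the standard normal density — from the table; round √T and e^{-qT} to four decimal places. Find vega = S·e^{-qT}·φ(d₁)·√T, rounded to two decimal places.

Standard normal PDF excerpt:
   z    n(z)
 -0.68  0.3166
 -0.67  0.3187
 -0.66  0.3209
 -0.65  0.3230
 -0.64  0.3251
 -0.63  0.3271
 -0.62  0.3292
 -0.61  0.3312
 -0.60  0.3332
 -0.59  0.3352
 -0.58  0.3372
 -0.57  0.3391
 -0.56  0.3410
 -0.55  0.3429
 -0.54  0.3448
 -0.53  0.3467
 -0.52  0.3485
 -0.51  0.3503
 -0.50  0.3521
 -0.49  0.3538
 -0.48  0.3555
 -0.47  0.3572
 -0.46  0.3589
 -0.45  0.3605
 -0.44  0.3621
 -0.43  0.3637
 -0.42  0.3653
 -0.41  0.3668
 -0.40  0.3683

40.60

σ√T = 0.5 × 0.8165 = 0.4082
d₁ = [ln(150/200) + (0.035 − 0.059 + ½·0.5²)·0.6667] / (σ√T) = (-0.2877 + 0.0673) / 0.4082 = -0.5397 → -0.54
√T = √0.6667 = 0.8165
φ(d₁) = φ(-0.54) = 0.3448
exp(−qT) = exp(−0.059·0.6667) = 0.9614
vega = S·exp(−qT)·φ(d₁)·√T = 150·0.9614·0.3448·0.8165 = 40.5993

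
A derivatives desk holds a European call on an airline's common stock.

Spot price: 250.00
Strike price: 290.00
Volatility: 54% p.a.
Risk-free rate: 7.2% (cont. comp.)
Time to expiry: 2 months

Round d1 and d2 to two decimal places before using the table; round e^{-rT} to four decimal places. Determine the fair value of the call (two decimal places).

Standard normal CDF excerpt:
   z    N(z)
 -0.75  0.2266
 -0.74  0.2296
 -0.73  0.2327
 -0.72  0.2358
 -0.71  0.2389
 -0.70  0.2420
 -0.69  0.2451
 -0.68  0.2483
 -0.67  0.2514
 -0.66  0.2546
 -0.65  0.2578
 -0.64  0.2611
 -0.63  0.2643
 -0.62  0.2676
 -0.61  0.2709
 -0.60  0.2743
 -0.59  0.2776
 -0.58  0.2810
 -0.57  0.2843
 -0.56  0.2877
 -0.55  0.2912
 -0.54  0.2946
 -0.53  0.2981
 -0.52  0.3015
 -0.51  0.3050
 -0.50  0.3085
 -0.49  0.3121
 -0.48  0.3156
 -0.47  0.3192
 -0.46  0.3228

σ√T = 0.54·√0.1667 = 0.2205
ln(S/K) + (r + σ²/2)T = ln(250/290) + (0.072 + 0.54²/2)·0.1667 = -0.1484 + 0.0363 = -0.1121
d₁ = -0.1121 / 0.2205 = -0.5086 ⇒ -0.51
d₂ = d₁ − σ√T = -0.5086 − 0.2205 = -0.7290 ⇒ -0.73
exp(−rT) = exp(−0.072·0.1667) = 0.9881
N(d₁) = N(-0.51) = 0.3050;  N(d₂) = N(-0.73) = 0.2327
C = 250·0.3050 − 290·0.9881·0.2327 = 76.2500 − 66.6800 = 9.5700

9.57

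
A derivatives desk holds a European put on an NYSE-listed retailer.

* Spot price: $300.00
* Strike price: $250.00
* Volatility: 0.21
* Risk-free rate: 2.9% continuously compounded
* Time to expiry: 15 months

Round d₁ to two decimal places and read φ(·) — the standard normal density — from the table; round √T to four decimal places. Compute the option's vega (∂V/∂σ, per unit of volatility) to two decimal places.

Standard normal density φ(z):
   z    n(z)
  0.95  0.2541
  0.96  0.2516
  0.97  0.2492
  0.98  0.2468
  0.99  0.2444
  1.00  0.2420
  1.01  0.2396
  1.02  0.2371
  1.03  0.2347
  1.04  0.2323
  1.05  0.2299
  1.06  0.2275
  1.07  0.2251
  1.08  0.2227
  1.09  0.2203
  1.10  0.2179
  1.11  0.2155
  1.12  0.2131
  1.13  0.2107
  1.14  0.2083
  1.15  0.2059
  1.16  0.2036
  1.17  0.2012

T = 1.25;  σ√T = 0.2348
d₁ = [ln(300/250) + (0.029 + ½·0.21²)·1.25] / (σ√T) = (0.1823 + 0.0638) / 0.2348 = 1.0483 which rounds to 1.05
√T = √1.25 = 1.1180
φ(d₁) = φ(1.05) = 0.2299
vega = S·φ(d₁)·√T = 300·0.2299·1.1180 = 77.1085

77.11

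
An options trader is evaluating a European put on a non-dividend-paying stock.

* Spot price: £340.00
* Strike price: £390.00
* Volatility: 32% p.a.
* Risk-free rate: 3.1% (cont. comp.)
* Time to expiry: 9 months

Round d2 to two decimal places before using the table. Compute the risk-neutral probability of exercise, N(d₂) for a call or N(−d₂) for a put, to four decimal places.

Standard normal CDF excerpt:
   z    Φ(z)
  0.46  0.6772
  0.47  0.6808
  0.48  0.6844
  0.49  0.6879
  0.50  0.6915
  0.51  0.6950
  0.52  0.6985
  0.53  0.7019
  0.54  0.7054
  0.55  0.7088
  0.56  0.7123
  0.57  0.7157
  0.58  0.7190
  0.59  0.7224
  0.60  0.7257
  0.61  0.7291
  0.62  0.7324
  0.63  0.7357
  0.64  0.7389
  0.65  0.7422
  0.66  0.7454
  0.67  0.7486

0.7088

σ√T = 0.32·√0.75 = 0.2771
ln(S/K) + (r + σ²/2)T = ln(340/390) + (0.031 + 0.32²/2)·0.75 = -0.1372 + 0.0616 = -0.0756
d₁ = -0.0756 / 0.2771 = -0.2726 ⇒ -0.27
d₂ = d₁ − σ√T = -0.2726 − 0.2771 = -0.5497 ⇒ -0.55
Risk-neutral Pr[S_T < K] = N(−d₂) = N(0.55) = 0.7088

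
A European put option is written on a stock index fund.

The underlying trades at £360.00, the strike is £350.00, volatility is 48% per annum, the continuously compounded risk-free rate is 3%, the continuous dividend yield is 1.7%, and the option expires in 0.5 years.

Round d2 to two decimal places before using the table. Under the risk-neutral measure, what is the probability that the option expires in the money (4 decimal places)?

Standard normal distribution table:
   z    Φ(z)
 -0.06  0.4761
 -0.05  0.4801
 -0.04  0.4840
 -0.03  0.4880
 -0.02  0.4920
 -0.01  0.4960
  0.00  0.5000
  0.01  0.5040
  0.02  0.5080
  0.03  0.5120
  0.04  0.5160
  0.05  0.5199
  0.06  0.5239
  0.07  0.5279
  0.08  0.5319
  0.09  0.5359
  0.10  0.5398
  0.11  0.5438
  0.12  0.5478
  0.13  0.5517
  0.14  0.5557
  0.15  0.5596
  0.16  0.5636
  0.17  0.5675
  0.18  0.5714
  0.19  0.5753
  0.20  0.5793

0.5279

σ√T = 0.48 × 0.7071 = 0.3394
d₁ = [ln(360/350) + (0.03 − 0.017 + ½·0.48²)·0.5] / (σ√T) = (0.0282 + 0.0641) / 0.3394 = 0.2719 ≈ 0.27
d₂ = 0.2719 − 0.3394 = -0.0676 ≈ -0.07
Risk-neutral Pr[S_T < K] = N(−d₂) = N(0.07) = 0.5279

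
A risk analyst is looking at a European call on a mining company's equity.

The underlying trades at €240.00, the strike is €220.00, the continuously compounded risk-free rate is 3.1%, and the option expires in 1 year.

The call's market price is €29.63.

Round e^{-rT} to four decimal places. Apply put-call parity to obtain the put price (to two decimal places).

e^(−rT) = e^(−0.031·1) = 0.9695
Put-call parity: C − P = S − K·e^(−rT) = 240 − 220·0.9695 = 240 − 213.2900 = 26.7100
P = C − (C − P) = 29.63 − (26.7100) = 2.9200

€2.92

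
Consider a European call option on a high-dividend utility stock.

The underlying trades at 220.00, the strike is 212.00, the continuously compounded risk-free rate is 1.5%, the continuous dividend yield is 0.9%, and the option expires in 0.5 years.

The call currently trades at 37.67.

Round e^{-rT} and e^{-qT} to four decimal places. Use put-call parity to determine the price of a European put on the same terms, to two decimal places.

29.07

exp(−qT) = exp(−0.009·0.5) = 0.9955;  exp(−rT) = exp(−0.015·0.5) = 0.9925
Put-call parity: C − P = S·e^(−qT) − K·e^(−rT) = 220·0.9955 − 212·0.9925 = 219.0100 − 210.4100 = 8.6000
P = C − (C − P) = 37.67 − (8.6000) = 29.0700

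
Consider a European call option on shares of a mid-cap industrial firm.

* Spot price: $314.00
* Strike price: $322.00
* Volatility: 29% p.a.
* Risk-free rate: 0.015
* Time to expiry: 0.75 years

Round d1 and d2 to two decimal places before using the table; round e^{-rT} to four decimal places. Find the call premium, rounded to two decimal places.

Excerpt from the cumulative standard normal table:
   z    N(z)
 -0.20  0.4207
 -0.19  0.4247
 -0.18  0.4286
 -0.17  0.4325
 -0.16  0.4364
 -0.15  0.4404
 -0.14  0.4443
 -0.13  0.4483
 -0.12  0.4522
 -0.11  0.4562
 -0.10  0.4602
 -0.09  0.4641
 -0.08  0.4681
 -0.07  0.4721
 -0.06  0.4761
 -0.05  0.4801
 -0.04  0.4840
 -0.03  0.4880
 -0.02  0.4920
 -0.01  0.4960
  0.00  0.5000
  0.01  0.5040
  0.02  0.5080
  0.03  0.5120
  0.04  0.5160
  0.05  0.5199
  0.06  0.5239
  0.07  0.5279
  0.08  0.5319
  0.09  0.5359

$29.30

σ√T = 0.29 × 0.8660 = 0.2511
d₁ = [ln(314/322) + (0.015 + 0.29²/2)·0.75] / 0.2511 = [-0.0252 + 0.0428] / 0.2511 = 0.0702 ⇒ 0.07
d₂ = d₁ − σ√T = 0.0702 − 0.2511 = -0.1810 ⇒ -0.18
e^(−rT) = e^(−0.015·0.75) = 0.9888
C = 314·N(0.07) − 322·0.9888·N(-0.18) = 314·0.5279 − 322·0.9888·0.4286 = 165.7606 − 136.4635 = 29.2971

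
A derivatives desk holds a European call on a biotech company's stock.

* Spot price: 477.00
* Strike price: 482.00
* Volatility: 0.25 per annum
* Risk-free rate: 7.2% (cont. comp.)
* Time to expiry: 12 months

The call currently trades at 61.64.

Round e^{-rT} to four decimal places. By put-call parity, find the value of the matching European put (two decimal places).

33.14

e^(−rT) = e^(−0.072·1) = 0.9305
Put-call parity: C − P = S − K·e^(−rT) = 477 − 482·0.9305 = 477 − 448.5010 = 28.4990
P = C − (C − P) = 61.64 − (28.4990) = 33.1410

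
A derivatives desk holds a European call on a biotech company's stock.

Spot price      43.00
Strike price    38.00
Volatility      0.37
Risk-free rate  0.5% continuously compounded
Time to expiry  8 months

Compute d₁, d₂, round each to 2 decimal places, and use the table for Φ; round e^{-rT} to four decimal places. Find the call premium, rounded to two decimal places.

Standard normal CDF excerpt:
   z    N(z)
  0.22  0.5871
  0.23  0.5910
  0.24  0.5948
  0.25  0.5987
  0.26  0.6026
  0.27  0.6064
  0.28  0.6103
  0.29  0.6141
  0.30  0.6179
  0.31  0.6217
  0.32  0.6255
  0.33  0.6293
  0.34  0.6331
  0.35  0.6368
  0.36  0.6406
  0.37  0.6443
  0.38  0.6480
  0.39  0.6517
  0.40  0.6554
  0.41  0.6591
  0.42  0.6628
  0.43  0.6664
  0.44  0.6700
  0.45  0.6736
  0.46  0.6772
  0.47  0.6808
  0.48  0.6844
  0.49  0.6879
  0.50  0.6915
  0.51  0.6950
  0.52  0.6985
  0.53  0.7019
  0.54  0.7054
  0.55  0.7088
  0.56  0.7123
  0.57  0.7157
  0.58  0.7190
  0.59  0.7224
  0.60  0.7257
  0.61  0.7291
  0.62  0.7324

T = 0.6667;  σ√T = 0.3021
d₁ = [ln(43/38) + (0.005 + 0.37²/2)·0.6667] / 0.3021 = [0.1236 + 0.0490] / 0.3021 = 0.5713 which rounds to 0.57
d₂ = d₁ − σ√T = 0.5713 − 0.3021 = 0.2692 which rounds to 0.27
exp(−rT) = exp(−0.005·0.6667) = 0.9967
N(d₁) = N(0.57) = 0.7157;  N(d₂) = N(0.27) = 0.6064
C = 43·0.7157 − 38·0.9967·0.6064 = 30.7751 − 22.9672 = 7.8079

7.81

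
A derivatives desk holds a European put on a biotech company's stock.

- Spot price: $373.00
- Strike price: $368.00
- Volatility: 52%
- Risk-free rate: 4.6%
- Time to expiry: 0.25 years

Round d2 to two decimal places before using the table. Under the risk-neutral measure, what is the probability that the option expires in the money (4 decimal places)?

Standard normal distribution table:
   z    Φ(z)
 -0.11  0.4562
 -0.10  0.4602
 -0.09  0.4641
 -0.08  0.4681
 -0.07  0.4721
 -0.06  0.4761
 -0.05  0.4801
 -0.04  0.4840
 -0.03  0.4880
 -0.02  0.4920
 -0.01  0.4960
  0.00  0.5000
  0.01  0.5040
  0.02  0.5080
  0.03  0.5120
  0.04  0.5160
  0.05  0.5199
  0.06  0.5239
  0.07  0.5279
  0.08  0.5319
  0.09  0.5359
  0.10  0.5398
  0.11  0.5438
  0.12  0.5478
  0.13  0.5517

σ√T = 0.52 × 0.5000 = 0.2600
d₁ = [ln(373/368) + (0.046 + 0.52²/2)·0.25] / 0.2600 = [0.0135 + 0.0453] / 0.2600 = 0.2261 ≈ 0.23
d₂ = d₁ − σ√T = 0.2261 − 0.2600 = -0.0339 ≈ -0.03
Pr(exercise) under Q = N(−d₂) = N(0.03) = 0.5120

0.5120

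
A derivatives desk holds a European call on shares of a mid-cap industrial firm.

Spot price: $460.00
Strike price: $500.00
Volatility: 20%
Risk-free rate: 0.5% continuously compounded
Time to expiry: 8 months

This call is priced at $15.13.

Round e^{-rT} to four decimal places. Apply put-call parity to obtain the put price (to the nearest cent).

$53.48

e^(−rT) = e^(−0.005·0.6667) = 0.9967
Put-call parity: C − P = S − K·e^(−rT) = 460 − 500·0.9967 = 460 − 498.3500 = -38.3500
P = C − (C − P) = 15.13 − (-38.3500) = 53.4800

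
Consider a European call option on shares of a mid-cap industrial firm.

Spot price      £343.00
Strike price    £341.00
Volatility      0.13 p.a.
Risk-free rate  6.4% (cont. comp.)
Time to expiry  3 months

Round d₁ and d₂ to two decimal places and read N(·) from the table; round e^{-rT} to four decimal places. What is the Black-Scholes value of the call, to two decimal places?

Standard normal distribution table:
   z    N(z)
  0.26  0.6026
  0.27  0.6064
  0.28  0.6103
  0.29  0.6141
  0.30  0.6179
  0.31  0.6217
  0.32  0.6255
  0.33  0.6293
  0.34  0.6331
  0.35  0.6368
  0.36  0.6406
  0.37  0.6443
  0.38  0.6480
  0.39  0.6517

£13.64

σ√T = 0.13·√0.25 = 0.0650
ln(S/K) + (r + σ²/2)T = ln(343/341) + (0.064 + 0.13²/2)·0.25 = 0.0058 + 0.0181 = 0.0240
d₁ = 0.0240 / 0.0650 = 0.3686 ≈ 0.37
d₂ = d₁ − σ√T = 0.3686 − 0.0650 = 0.3036 ≈ 0.30
e^(−rT) = e^(−0.064·0.25) = 0.9841
N(d₁) = N(0.37) = 0.6443;  N(d₂) = N(0.30) = 0.6179
C = 343·0.6443 − 341·0.9841·0.6179 = 220.9949 − 207.3537 = 13.6412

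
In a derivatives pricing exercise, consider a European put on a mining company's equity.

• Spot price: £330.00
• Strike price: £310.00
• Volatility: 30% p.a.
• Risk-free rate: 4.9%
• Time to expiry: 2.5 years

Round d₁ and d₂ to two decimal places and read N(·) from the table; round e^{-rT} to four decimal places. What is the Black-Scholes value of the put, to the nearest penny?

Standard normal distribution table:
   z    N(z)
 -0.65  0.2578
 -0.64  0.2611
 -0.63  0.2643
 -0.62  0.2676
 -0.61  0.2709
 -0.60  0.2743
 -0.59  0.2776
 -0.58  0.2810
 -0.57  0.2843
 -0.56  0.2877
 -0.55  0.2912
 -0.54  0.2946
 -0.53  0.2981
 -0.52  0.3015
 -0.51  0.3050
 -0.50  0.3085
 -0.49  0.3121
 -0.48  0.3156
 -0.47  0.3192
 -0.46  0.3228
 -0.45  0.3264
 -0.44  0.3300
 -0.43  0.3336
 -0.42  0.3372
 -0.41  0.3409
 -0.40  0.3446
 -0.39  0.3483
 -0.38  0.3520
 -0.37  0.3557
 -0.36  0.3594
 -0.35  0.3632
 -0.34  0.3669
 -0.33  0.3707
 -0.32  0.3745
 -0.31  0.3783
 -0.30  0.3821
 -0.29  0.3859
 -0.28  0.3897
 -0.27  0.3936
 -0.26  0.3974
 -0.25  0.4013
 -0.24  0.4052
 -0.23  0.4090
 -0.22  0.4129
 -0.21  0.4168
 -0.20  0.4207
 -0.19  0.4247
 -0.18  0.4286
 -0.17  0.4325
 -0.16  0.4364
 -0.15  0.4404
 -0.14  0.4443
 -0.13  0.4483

T = 2.5;  σ√T = 0.4743
d₁ = [ln(330/310) + (0.049 + 0.3²/2)·2.5] / 0.4743 = [0.0625 + 0.2350] / 0.4743 = 0.6272 ⇒ 0.63
d₂ = d₁ − σ√T = 0.6272 − 0.4743 = 0.1529 ⇒ 0.15
e^(−rT) = e^(−0.049·2.5) = 0.8847
N(−d₂) = N(-0.15) = 0.4404;  N(−d₁) = N(-0.63) = 0.2643
P = 310·0.8847·0.4404 − 330·0.2643 = 120.7828 − 87.2190 = 33.5638

£33.56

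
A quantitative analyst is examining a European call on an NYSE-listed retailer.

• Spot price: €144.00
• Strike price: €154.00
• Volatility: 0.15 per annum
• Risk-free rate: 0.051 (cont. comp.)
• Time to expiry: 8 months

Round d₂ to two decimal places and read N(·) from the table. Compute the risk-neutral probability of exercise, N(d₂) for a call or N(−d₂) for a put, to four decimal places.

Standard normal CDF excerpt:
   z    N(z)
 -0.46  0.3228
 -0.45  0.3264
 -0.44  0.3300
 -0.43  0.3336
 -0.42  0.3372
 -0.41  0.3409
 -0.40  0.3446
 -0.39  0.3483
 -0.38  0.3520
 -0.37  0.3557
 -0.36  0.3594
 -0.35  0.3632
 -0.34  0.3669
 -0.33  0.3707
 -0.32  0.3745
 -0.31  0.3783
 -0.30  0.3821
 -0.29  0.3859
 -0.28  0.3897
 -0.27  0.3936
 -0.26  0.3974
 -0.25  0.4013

σ√T = 0.15·√0.6667 = 0.1225
d₁ = [ln(144/154) + (0.051 + ½·0.15²)·0.6667] / (σ√T) = (-0.0671 + 0.0415) / 0.1225 = -0.2093 ≈ -0.21
d₂ = -0.2093 − 0.1225 = -0.3318 ≈ -0.33
Pr(exercise) under Q = N(d₂) = 0.3707

0.3707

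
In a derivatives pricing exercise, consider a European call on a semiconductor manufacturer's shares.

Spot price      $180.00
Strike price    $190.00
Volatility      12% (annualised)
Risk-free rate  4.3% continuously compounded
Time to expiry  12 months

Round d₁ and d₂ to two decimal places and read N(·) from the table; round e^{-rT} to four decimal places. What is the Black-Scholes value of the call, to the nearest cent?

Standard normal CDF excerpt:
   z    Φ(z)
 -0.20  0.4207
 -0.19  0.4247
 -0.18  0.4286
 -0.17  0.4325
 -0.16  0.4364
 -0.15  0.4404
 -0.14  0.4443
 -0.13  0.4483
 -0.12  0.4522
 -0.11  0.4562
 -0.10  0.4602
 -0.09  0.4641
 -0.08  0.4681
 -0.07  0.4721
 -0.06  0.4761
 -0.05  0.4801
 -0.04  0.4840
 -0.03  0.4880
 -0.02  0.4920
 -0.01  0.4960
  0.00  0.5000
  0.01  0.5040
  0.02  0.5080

T = 1;  σ√T = 0.1200
d₁ = [ln(180/190) + (0.043 + ½·0.12²)·1] / (σ√T) = (-0.0541 + 0.0502) / 0.1200 = -0.0322 ≈ -0.03
d₂ = -0.0322 − 0.1200 = -0.1522 ≈ -0.15
e^(−rT) = e^(−0.043·1) = 0.9579
C = 180·N(-0.03) − 190·0.9579·N(-0.15) = 180·0.4880 − 190·0.9579·0.4404 = 87.8400 − 80.1532 = 7.6868

$7.69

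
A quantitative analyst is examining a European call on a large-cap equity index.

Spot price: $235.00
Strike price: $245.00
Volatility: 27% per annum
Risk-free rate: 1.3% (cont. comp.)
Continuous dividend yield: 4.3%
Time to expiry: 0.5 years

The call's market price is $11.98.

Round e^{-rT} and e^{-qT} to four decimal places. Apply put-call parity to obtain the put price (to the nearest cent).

$25.39

exp(−qT) = exp(−0.043·0.5) = 0.9787;  exp(−rT) = exp(−0.013·0.5) = 0.9935
Put-call parity: C − P = S·e^(−qT) − K·e^(−rT) = 235·0.9787 − 245·0.9935 = 229.9945 − 243.4075 = -13.4130
P = C − (C − P) = 11.98 − (-13.4130) = 25.3930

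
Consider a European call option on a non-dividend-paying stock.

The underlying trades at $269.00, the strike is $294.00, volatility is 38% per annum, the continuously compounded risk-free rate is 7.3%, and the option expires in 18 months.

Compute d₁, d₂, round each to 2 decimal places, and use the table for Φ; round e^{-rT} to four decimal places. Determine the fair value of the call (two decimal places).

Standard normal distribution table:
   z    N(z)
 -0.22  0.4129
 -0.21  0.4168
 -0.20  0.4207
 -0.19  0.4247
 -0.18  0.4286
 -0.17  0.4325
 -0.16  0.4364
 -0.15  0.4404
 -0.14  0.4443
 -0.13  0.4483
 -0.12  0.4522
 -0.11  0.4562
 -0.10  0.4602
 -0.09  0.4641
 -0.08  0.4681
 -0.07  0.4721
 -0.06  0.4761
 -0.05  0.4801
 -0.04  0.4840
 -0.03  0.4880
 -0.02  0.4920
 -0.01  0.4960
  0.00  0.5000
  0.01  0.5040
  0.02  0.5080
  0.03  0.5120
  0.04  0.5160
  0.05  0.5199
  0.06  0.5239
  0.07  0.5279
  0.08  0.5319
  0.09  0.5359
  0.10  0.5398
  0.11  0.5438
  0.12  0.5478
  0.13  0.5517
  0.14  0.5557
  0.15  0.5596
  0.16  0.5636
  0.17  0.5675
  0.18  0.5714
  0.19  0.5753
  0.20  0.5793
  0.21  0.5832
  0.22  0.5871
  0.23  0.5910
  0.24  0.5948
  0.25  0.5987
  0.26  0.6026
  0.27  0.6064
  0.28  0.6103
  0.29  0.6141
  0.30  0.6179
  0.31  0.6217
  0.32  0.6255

$52.26

σ√T = 0.38·√1.5 = 0.4654
d₁ = [ln(269/294) + (0.073 + 0.38²/2)·1.5] / 0.4654 = [-0.0889 + 0.2178] / 0.4654 = 0.2770 which rounds to 0.28
d₂ = d₁ − σ√T = 0.2770 − 0.4654 = -0.1884 which rounds to -0.19
e^(−rT) = e^(−0.073·1.5) = 0.8963
C = 269·N(0.28) − 294·0.8963·N(-0.19) = 269·0.6103 − 294·0.8963·0.4247 = 164.1707 − 111.9136 = 52.2571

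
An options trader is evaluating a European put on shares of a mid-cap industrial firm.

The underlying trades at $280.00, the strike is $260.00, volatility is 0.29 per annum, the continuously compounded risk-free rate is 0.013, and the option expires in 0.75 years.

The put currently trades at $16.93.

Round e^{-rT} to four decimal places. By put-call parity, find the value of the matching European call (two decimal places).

$39.45

e^(−rT) = e^(−0.013·0.75) = 0.9903
Put-call parity: C − P = S − K·e^(−rT) = 280 − 260·0.9903 = 280 − 257.4780 = 22.5220
C = P + (C − P) = 16.93 + (22.5220) = 39.4520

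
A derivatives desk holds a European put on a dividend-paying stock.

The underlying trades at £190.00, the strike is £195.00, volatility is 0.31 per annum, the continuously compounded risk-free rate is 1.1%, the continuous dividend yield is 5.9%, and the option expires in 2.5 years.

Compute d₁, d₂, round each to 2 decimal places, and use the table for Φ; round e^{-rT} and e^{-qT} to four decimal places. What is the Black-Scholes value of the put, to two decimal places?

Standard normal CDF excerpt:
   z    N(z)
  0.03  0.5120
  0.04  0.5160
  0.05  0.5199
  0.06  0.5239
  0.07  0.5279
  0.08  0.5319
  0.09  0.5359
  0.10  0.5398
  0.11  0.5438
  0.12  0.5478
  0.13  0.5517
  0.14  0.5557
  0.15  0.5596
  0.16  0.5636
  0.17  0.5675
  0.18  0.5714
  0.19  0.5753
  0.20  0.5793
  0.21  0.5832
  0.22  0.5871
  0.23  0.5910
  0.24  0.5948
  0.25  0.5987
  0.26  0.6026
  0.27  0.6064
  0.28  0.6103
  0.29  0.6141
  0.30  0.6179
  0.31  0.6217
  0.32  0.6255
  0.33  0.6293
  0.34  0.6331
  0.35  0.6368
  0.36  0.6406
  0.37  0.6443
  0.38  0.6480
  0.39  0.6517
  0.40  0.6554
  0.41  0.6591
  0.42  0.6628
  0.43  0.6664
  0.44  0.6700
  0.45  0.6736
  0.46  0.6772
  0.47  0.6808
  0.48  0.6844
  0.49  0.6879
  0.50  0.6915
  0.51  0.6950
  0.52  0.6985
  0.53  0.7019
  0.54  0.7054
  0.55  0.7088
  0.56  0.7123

σ√T = 0.31·√2.5 = 0.4902
d₁ = [ln(190/195) + (0.011 − 0.059 + 0.31²/2)·2.5] / 0.4902 = [-0.0260 + 0.0001] / 0.4902 = -0.0527 → -0.05
d₂ = d₁ − σ√T = -0.0527 − 0.4902 = -0.5429 → -0.54
exp(−qT) = exp(−0.059·2.5) = 0.8629;  exp(−rT) = exp(−0.011·2.5) = 0.9729
N(−d₂) = N(0.54) = 0.7054;  N(−d₁) = N(0.05) = 0.5199
P = 195·0.9729·0.7054 − 190·0.8629·0.5199 = 133.8253 − 85.2381 = 48.5872

£48.59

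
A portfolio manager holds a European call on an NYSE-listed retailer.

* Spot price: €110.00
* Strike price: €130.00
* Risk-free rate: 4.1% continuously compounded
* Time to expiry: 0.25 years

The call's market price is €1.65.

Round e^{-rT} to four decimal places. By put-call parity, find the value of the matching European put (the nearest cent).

e^(−rT) = e^(−0.041·0.25) = 0.9898
Put-call parity: C − P = S − K·e^(−rT) = 110 − 130·0.9898 = 110 − 128.6740 = -18.6740
P = C − (C − P) = 1.65 − (-18.6740) = 20.3240

€20.32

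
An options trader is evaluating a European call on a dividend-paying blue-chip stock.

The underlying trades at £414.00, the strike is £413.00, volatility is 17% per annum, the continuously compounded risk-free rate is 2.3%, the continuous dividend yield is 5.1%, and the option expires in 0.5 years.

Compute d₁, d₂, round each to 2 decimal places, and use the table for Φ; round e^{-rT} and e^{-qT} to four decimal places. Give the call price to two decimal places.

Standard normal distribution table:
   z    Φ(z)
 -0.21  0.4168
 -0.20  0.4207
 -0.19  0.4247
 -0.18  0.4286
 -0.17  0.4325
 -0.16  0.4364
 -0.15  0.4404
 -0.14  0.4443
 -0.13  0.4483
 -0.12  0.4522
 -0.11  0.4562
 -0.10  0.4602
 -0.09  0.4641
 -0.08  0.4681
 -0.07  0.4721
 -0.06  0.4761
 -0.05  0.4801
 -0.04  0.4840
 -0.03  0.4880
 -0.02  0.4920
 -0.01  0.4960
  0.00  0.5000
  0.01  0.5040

£17.15

σ√T = 0.17·√0.5 = 0.1202
ln(S/K) + (r − q + σ²/2)T = ln(414/413) + (0.023 − 0.051 + 0.17²/2)·0.5 = 0.0024 − 0.0068 = -0.0044
d₁ = -0.0044 / 0.1202 = -0.0362 ≈ -0.04
d₂ = d₁ − σ√T = -0.0362 − 0.1202 = -0.1565 ≈ -0.16
e^(−qT) = e^(−0.051·0.5) = 0.9748;  e^(−rT) = e^(−0.023·0.5) = 0.9886
N(d₁) = N(-0.04) = 0.4840;  N(d₂) = N(-0.16) = 0.4364
C = 414·0.9748·0.4840 − 413·0.9886·0.4364 = 195.3265 − 178.1785 = 17.1480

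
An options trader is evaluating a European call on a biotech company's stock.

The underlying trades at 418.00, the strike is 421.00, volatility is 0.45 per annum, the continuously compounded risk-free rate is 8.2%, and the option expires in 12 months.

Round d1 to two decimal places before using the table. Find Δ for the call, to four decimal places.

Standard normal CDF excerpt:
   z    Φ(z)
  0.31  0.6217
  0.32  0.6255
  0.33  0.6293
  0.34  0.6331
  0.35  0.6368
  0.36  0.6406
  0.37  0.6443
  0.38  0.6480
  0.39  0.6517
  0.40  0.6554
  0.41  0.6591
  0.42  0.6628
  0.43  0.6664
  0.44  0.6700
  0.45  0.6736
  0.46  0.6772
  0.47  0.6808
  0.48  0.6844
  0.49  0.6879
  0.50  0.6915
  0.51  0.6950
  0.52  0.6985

0.6517

σ√T = 0.45 × 1.0000 = 0.4500
d₁ = [ln(418/421) + (0.082 + 0.45²/2)·1] / 0.4500 = [-0.0072 + 0.1833] / 0.4500 = 0.3913 → 0.39
N(d₁) = N(0.39) = 0.6517
Δ_call = N(d₁) = 0.6517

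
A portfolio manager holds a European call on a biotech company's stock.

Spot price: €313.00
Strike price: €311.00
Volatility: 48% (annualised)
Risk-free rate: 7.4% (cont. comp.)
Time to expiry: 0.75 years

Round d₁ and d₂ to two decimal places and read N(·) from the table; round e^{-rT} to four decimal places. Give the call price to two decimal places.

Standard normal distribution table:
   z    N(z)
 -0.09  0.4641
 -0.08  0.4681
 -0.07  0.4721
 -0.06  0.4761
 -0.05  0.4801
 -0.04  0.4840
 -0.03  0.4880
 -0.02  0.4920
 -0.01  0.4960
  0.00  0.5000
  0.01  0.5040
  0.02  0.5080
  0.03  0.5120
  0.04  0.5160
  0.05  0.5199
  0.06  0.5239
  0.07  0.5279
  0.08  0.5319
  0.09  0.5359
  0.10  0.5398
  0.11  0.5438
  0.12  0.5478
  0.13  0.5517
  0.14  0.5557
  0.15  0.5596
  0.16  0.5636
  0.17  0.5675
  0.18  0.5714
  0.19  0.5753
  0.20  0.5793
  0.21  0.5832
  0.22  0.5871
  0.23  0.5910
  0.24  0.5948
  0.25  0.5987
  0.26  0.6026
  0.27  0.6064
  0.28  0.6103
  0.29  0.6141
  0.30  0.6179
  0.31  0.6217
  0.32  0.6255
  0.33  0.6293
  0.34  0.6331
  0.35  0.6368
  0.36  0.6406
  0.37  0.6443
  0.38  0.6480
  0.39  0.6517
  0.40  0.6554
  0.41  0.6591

€60.44

σ√T = 0.48·√0.75 = 0.4157
ln(S/K) + (r + σ²/2)T = ln(313/311) + (0.074 + 0.48²/2)·0.75 = 0.0064 + 0.1419 = 0.1483
d₁ = 0.1483 / 0.4157 = 0.3568 → 0.36
d₂ = d₁ − σ√T = 0.3568 − 0.4157 = -0.0589 → -0.06
exp(−rT) = exp(−0.074·0.75) = 0.9460
N(d₁) = N(0.36) = 0.6406;  N(d₂) = N(-0.06) = 0.4761
C = 313·0.6406 − 311·0.9460·0.4761 = 200.5078 − 140.0715 = 60.4363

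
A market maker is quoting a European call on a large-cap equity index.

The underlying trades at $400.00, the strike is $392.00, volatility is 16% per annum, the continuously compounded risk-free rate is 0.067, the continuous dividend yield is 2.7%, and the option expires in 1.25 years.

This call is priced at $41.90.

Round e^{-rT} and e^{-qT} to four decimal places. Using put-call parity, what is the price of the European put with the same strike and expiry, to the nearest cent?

e^(−qT) = e^(−0.027·1.25) = 0.9668;  e^(−rT) = e^(−0.067·1.25) = 0.9197
Put-call parity: C − P = S·e^(−qT) − K·e^(−rT) = 400·0.9668 − 392·0.9197 = 386.7200 − 360.5224 = 26.1976
P = C − (C − P) = 41.90 − (26.1976) = 15.7024

$15.70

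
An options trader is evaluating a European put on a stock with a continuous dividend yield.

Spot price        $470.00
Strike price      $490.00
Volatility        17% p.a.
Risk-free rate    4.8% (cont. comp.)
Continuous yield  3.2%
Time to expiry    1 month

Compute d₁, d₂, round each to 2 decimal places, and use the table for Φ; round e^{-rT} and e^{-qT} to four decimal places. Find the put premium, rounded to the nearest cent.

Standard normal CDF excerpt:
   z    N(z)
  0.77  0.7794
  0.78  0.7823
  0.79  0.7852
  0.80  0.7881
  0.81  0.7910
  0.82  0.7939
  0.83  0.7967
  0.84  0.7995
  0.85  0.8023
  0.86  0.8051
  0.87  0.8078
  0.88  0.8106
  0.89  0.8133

σ√T = 0.17·√0.08333 = 0.0491
d₁ = [ln(470/490) + (0.048 − 0.032 + 0.17²/2)·0.08333] / 0.0491 = [-0.0417 + 0.0025] / 0.0491 = -0.7975 → -0.80
d₂ = d₁ − σ√T = -0.7975 − 0.0491 = -0.8465 → -0.85
e^(−qT) = e^(−0.032·0.08333) = 0.9973;  e^(−rT) = e^(−0.048·0.08333) = 0.9960
P = 490·0.9960·N(0.85) − 470·0.9973·N(0.80) = 490·0.9960·0.8023 − 470·0.9973·0.7881 = 391.5545 − 369.4069 = 22.1476

$22.15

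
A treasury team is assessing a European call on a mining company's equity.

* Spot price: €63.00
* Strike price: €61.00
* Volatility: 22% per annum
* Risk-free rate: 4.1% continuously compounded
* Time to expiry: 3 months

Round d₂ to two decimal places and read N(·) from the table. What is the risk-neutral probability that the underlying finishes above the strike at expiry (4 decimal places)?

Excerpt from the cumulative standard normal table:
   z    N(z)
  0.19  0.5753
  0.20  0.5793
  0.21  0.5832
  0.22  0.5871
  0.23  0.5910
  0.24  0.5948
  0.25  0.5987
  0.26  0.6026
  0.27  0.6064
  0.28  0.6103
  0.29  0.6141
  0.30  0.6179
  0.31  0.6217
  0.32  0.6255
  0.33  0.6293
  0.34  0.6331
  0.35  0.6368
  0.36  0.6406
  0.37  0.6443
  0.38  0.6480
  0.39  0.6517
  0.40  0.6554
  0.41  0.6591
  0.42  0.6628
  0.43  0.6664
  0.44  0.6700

σ√T = 0.22·√0.25 = 0.1100
d₁ = [ln(63/61) + (0.041 + 0.22²/2)·0.25] / 0.1100 = [0.0323 + 0.0163] / 0.1100 = 0.4415 → 0.44
d₂ = d₁ − σ√T = 0.4415 − 0.1100 = 0.3315 → 0.33
Pr(exercise) under Q = N(d₂) = 0.6293

0.6293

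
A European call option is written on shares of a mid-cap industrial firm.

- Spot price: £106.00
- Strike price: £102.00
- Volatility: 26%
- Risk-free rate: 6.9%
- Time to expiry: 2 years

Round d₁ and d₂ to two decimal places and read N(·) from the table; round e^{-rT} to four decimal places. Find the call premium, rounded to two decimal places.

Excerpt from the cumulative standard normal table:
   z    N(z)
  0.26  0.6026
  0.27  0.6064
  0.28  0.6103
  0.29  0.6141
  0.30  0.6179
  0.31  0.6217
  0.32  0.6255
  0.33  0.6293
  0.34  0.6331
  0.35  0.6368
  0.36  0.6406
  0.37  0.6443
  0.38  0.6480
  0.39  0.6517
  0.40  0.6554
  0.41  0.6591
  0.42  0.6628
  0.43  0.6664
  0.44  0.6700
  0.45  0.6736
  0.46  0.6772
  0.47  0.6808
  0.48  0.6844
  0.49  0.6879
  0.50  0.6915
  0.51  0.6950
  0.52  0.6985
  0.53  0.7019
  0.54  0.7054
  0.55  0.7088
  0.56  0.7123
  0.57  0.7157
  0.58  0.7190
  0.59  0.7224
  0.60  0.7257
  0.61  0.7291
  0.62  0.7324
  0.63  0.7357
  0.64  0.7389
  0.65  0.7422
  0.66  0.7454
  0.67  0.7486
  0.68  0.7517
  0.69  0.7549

£24.11

T = 2;  σ√T = 0.3677
d₁ = [ln(106/102) + (0.069 + ½·0.26²)·2] / (σ√T) = (0.0385 + 0.2056) / 0.3677 = 0.6638 → 0.66
d₂ = 0.6638 − 0.3677 = 0.2961 → 0.30
e^(−rT) = e^(−0.069·2) = 0.8711
N(d₁) = N(0.66) = 0.7454;  N(d₂) = N(0.30) = 0.6179
C = 106·0.7454 − 102·0.8711·0.6179 = 79.0124 − 54.9018 = 24.1106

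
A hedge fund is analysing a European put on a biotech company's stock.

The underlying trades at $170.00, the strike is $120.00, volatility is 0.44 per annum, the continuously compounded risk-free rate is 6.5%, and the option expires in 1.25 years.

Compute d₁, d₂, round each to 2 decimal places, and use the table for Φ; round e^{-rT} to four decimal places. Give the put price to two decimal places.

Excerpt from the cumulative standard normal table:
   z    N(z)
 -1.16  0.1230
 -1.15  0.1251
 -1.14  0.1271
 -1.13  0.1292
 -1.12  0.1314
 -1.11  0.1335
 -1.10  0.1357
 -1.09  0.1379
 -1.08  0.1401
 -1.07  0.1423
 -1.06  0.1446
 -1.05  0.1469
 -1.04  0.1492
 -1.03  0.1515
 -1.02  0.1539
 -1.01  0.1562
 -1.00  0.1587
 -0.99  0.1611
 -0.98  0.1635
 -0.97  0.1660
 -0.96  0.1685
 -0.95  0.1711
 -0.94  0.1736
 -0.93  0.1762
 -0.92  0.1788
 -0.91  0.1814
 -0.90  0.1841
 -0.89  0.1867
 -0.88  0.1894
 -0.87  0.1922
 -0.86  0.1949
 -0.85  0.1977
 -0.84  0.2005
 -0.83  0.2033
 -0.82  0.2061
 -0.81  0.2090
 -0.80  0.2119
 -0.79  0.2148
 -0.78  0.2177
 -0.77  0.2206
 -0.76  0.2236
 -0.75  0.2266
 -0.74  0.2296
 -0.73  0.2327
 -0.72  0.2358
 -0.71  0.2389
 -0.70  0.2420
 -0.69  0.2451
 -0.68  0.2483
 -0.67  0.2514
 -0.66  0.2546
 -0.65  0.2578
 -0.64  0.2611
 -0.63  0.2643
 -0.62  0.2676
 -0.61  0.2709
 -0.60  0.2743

σ√T = 0.44·√1.25 = 0.4919
ln(S/K) + (r + σ²/2)T = ln(170/120) + (0.065 + 0.44²/2)·1.25 = 0.3483 + 0.2022 = 0.5506
d₁ = 0.5506 / 0.4919 = 1.1192 → 1.12
d₂ = d₁ − σ√T = 1.1192 − 0.4919 = 0.6272 → 0.63
exp(−rT) = exp(−0.065·1.25) = 0.9220
P = 120·0.9220·N(-0.63) − 170·N(-1.12) = 120·0.9220·0.2643 − 170·0.1314 = 29.2422 − 22.3380 = 6.9042

$6.90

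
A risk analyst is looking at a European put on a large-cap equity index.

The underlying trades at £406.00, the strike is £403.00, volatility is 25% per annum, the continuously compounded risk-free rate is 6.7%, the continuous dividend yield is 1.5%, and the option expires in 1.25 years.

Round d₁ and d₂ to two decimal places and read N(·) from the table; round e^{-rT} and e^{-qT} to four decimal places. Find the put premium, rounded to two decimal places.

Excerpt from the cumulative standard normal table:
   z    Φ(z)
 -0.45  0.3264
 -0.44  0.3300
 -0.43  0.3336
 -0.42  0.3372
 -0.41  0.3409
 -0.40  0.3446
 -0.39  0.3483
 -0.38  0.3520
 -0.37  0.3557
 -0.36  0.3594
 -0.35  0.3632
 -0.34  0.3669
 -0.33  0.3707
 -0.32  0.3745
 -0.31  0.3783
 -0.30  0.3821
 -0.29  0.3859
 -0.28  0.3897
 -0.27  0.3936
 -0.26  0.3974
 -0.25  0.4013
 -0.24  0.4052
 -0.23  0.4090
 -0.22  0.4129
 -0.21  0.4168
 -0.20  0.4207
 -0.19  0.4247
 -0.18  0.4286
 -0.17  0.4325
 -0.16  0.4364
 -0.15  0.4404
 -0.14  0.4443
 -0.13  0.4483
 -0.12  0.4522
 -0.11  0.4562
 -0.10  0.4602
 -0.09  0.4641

T = 1.25;  σ√T = 0.2795
d₁ = [ln(406/403) + (0.067 − 0.015 + 0.25²/2)·1.25] / 0.2795 = [0.0074 + 0.1041] / 0.2795 = 0.3988 which rounds to 0.40
d₂ = d₁ − σ√T = 0.3988 − 0.2795 = 0.1193 which rounds to 0.12
e^(−qT) = e^(−0.015·1.25) = 0.9814;  e^(−rT) = e^(−0.067·1.25) = 0.9197
P = 403·0.9197·N(-0.12) − 406·0.9814·N(-0.40) = 403·0.9197·0.4522 − 406·0.9814·0.3446 = 167.6030 − 137.3053 = 30.2977

£30.30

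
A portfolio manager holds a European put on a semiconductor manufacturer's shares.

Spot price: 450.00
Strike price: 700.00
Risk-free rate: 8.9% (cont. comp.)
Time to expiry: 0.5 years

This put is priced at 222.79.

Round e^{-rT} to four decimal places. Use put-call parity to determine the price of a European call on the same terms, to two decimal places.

e^(−rT) = e^(−0.089·0.5) = 0.9565
Put-call parity: C − P = S − K·e^(−rT) = 450 − 700·0.9565 = 450 − 669.5500 = -219.5500
C = P + (C − P) = 222.79 + (-219.5500) = 3.2400

3.24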